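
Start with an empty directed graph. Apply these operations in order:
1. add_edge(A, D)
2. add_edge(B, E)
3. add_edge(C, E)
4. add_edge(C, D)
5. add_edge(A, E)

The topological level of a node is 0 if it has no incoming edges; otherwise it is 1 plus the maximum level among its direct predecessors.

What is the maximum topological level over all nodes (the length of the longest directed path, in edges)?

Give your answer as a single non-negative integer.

Op 1: add_edge(A, D). Edges now: 1
Op 2: add_edge(B, E). Edges now: 2
Op 3: add_edge(C, E). Edges now: 3
Op 4: add_edge(C, D). Edges now: 4
Op 5: add_edge(A, E). Edges now: 5
Compute levels (Kahn BFS):
  sources (in-degree 0): A, B, C
  process A: level=0
    A->D: in-degree(D)=1, level(D)>=1
    A->E: in-degree(E)=2, level(E)>=1
  process B: level=0
    B->E: in-degree(E)=1, level(E)>=1
  process C: level=0
    C->D: in-degree(D)=0, level(D)=1, enqueue
    C->E: in-degree(E)=0, level(E)=1, enqueue
  process D: level=1
  process E: level=1
All levels: A:0, B:0, C:0, D:1, E:1
max level = 1

Answer: 1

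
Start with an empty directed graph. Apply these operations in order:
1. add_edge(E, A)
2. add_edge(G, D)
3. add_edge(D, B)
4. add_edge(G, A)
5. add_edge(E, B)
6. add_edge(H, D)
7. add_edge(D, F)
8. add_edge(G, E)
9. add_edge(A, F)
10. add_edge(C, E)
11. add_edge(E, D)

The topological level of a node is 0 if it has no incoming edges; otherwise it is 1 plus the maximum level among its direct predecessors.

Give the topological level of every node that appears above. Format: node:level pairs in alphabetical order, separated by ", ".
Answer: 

Answer: A:2, B:3, C:0, D:2, E:1, F:3, G:0, H:0

Derivation:
Op 1: add_edge(E, A). Edges now: 1
Op 2: add_edge(G, D). Edges now: 2
Op 3: add_edge(D, B). Edges now: 3
Op 4: add_edge(G, A). Edges now: 4
Op 5: add_edge(E, B). Edges now: 5
Op 6: add_edge(H, D). Edges now: 6
Op 7: add_edge(D, F). Edges now: 7
Op 8: add_edge(G, E). Edges now: 8
Op 9: add_edge(A, F). Edges now: 9
Op 10: add_edge(C, E). Edges now: 10
Op 11: add_edge(E, D). Edges now: 11
Compute levels (Kahn BFS):
  sources (in-degree 0): C, G, H
  process C: level=0
    C->E: in-degree(E)=1, level(E)>=1
  process G: level=0
    G->A: in-degree(A)=1, level(A)>=1
    G->D: in-degree(D)=2, level(D)>=1
    G->E: in-degree(E)=0, level(E)=1, enqueue
  process H: level=0
    H->D: in-degree(D)=1, level(D)>=1
  process E: level=1
    E->A: in-degree(A)=0, level(A)=2, enqueue
    E->B: in-degree(B)=1, level(B)>=2
    E->D: in-degree(D)=0, level(D)=2, enqueue
  process A: level=2
    A->F: in-degree(F)=1, level(F)>=3
  process D: level=2
    D->B: in-degree(B)=0, level(B)=3, enqueue
    D->F: in-degree(F)=0, level(F)=3, enqueue
  process B: level=3
  process F: level=3
All levels: A:2, B:3, C:0, D:2, E:1, F:3, G:0, H:0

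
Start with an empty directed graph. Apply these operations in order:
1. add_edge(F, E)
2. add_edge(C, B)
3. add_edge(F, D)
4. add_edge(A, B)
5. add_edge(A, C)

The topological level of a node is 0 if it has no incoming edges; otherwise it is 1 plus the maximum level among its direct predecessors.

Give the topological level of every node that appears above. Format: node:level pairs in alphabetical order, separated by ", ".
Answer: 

Answer: A:0, B:2, C:1, D:1, E:1, F:0

Derivation:
Op 1: add_edge(F, E). Edges now: 1
Op 2: add_edge(C, B). Edges now: 2
Op 3: add_edge(F, D). Edges now: 3
Op 4: add_edge(A, B). Edges now: 4
Op 5: add_edge(A, C). Edges now: 5
Compute levels (Kahn BFS):
  sources (in-degree 0): A, F
  process A: level=0
    A->B: in-degree(B)=1, level(B)>=1
    A->C: in-degree(C)=0, level(C)=1, enqueue
  process F: level=0
    F->D: in-degree(D)=0, level(D)=1, enqueue
    F->E: in-degree(E)=0, level(E)=1, enqueue
  process C: level=1
    C->B: in-degree(B)=0, level(B)=2, enqueue
  process D: level=1
  process E: level=1
  process B: level=2
All levels: A:0, B:2, C:1, D:1, E:1, F:0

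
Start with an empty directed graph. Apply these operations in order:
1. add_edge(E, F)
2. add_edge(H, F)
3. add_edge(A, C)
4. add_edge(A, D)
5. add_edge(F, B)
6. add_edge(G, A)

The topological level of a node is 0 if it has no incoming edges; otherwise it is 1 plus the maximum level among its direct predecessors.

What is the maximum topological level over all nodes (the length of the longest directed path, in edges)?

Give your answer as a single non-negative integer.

Op 1: add_edge(E, F). Edges now: 1
Op 2: add_edge(H, F). Edges now: 2
Op 3: add_edge(A, C). Edges now: 3
Op 4: add_edge(A, D). Edges now: 4
Op 5: add_edge(F, B). Edges now: 5
Op 6: add_edge(G, A). Edges now: 6
Compute levels (Kahn BFS):
  sources (in-degree 0): E, G, H
  process E: level=0
    E->F: in-degree(F)=1, level(F)>=1
  process G: level=0
    G->A: in-degree(A)=0, level(A)=1, enqueue
  process H: level=0
    H->F: in-degree(F)=0, level(F)=1, enqueue
  process A: level=1
    A->C: in-degree(C)=0, level(C)=2, enqueue
    A->D: in-degree(D)=0, level(D)=2, enqueue
  process F: level=1
    F->B: in-degree(B)=0, level(B)=2, enqueue
  process C: level=2
  process D: level=2
  process B: level=2
All levels: A:1, B:2, C:2, D:2, E:0, F:1, G:0, H:0
max level = 2

Answer: 2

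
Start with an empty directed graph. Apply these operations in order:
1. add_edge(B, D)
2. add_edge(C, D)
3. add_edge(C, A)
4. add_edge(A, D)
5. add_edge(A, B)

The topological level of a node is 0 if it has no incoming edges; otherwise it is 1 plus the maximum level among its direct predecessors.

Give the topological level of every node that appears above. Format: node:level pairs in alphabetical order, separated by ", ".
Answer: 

Answer: A:1, B:2, C:0, D:3

Derivation:
Op 1: add_edge(B, D). Edges now: 1
Op 2: add_edge(C, D). Edges now: 2
Op 3: add_edge(C, A). Edges now: 3
Op 4: add_edge(A, D). Edges now: 4
Op 5: add_edge(A, B). Edges now: 5
Compute levels (Kahn BFS):
  sources (in-degree 0): C
  process C: level=0
    C->A: in-degree(A)=0, level(A)=1, enqueue
    C->D: in-degree(D)=2, level(D)>=1
  process A: level=1
    A->B: in-degree(B)=0, level(B)=2, enqueue
    A->D: in-degree(D)=1, level(D)>=2
  process B: level=2
    B->D: in-degree(D)=0, level(D)=3, enqueue
  process D: level=3
All levels: A:1, B:2, C:0, D:3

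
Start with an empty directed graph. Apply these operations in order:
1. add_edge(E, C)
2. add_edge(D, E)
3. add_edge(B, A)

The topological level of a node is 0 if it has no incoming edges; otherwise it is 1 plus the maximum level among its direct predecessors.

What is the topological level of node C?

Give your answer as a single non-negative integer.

Answer: 2

Derivation:
Op 1: add_edge(E, C). Edges now: 1
Op 2: add_edge(D, E). Edges now: 2
Op 3: add_edge(B, A). Edges now: 3
Compute levels (Kahn BFS):
  sources (in-degree 0): B, D
  process B: level=0
    B->A: in-degree(A)=0, level(A)=1, enqueue
  process D: level=0
    D->E: in-degree(E)=0, level(E)=1, enqueue
  process A: level=1
  process E: level=1
    E->C: in-degree(C)=0, level(C)=2, enqueue
  process C: level=2
All levels: A:1, B:0, C:2, D:0, E:1
level(C) = 2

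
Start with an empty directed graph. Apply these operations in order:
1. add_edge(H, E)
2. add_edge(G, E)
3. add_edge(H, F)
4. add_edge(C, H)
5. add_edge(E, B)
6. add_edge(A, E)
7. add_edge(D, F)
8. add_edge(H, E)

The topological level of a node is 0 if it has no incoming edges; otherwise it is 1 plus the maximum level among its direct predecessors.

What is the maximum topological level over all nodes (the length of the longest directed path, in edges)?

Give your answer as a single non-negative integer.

Op 1: add_edge(H, E). Edges now: 1
Op 2: add_edge(G, E). Edges now: 2
Op 3: add_edge(H, F). Edges now: 3
Op 4: add_edge(C, H). Edges now: 4
Op 5: add_edge(E, B). Edges now: 5
Op 6: add_edge(A, E). Edges now: 6
Op 7: add_edge(D, F). Edges now: 7
Op 8: add_edge(H, E) (duplicate, no change). Edges now: 7
Compute levels (Kahn BFS):
  sources (in-degree 0): A, C, D, G
  process A: level=0
    A->E: in-degree(E)=2, level(E)>=1
  process C: level=0
    C->H: in-degree(H)=0, level(H)=1, enqueue
  process D: level=0
    D->F: in-degree(F)=1, level(F)>=1
  process G: level=0
    G->E: in-degree(E)=1, level(E)>=1
  process H: level=1
    H->E: in-degree(E)=0, level(E)=2, enqueue
    H->F: in-degree(F)=0, level(F)=2, enqueue
  process E: level=2
    E->B: in-degree(B)=0, level(B)=3, enqueue
  process F: level=2
  process B: level=3
All levels: A:0, B:3, C:0, D:0, E:2, F:2, G:0, H:1
max level = 3

Answer: 3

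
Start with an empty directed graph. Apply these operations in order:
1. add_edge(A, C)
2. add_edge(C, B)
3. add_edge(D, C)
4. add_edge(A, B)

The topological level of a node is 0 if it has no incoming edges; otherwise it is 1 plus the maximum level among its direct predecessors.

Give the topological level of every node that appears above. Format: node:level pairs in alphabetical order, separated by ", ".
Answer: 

Answer: A:0, B:2, C:1, D:0

Derivation:
Op 1: add_edge(A, C). Edges now: 1
Op 2: add_edge(C, B). Edges now: 2
Op 3: add_edge(D, C). Edges now: 3
Op 4: add_edge(A, B). Edges now: 4
Compute levels (Kahn BFS):
  sources (in-degree 0): A, D
  process A: level=0
    A->B: in-degree(B)=1, level(B)>=1
    A->C: in-degree(C)=1, level(C)>=1
  process D: level=0
    D->C: in-degree(C)=0, level(C)=1, enqueue
  process C: level=1
    C->B: in-degree(B)=0, level(B)=2, enqueue
  process B: level=2
All levels: A:0, B:2, C:1, D:0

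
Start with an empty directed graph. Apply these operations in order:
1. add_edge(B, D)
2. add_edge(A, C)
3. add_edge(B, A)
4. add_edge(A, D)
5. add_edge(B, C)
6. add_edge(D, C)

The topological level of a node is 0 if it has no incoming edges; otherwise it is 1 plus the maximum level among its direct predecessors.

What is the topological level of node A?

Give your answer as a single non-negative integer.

Answer: 1

Derivation:
Op 1: add_edge(B, D). Edges now: 1
Op 2: add_edge(A, C). Edges now: 2
Op 3: add_edge(B, A). Edges now: 3
Op 4: add_edge(A, D). Edges now: 4
Op 5: add_edge(B, C). Edges now: 5
Op 6: add_edge(D, C). Edges now: 6
Compute levels (Kahn BFS):
  sources (in-degree 0): B
  process B: level=0
    B->A: in-degree(A)=0, level(A)=1, enqueue
    B->C: in-degree(C)=2, level(C)>=1
    B->D: in-degree(D)=1, level(D)>=1
  process A: level=1
    A->C: in-degree(C)=1, level(C)>=2
    A->D: in-degree(D)=0, level(D)=2, enqueue
  process D: level=2
    D->C: in-degree(C)=0, level(C)=3, enqueue
  process C: level=3
All levels: A:1, B:0, C:3, D:2
level(A) = 1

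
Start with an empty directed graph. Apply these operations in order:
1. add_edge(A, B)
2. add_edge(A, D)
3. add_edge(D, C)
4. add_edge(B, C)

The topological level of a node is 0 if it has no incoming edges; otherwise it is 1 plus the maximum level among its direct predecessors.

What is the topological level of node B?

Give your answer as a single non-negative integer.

Answer: 1

Derivation:
Op 1: add_edge(A, B). Edges now: 1
Op 2: add_edge(A, D). Edges now: 2
Op 3: add_edge(D, C). Edges now: 3
Op 4: add_edge(B, C). Edges now: 4
Compute levels (Kahn BFS):
  sources (in-degree 0): A
  process A: level=0
    A->B: in-degree(B)=0, level(B)=1, enqueue
    A->D: in-degree(D)=0, level(D)=1, enqueue
  process B: level=1
    B->C: in-degree(C)=1, level(C)>=2
  process D: level=1
    D->C: in-degree(C)=0, level(C)=2, enqueue
  process C: level=2
All levels: A:0, B:1, C:2, D:1
level(B) = 1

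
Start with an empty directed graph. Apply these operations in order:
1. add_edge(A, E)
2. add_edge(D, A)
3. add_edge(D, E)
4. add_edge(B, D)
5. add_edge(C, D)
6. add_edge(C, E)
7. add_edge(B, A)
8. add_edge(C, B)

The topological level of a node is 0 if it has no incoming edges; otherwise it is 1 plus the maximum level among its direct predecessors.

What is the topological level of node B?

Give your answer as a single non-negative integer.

Op 1: add_edge(A, E). Edges now: 1
Op 2: add_edge(D, A). Edges now: 2
Op 3: add_edge(D, E). Edges now: 3
Op 4: add_edge(B, D). Edges now: 4
Op 5: add_edge(C, D). Edges now: 5
Op 6: add_edge(C, E). Edges now: 6
Op 7: add_edge(B, A). Edges now: 7
Op 8: add_edge(C, B). Edges now: 8
Compute levels (Kahn BFS):
  sources (in-degree 0): C
  process C: level=0
    C->B: in-degree(B)=0, level(B)=1, enqueue
    C->D: in-degree(D)=1, level(D)>=1
    C->E: in-degree(E)=2, level(E)>=1
  process B: level=1
    B->A: in-degree(A)=1, level(A)>=2
    B->D: in-degree(D)=0, level(D)=2, enqueue
  process D: level=2
    D->A: in-degree(A)=0, level(A)=3, enqueue
    D->E: in-degree(E)=1, level(E)>=3
  process A: level=3
    A->E: in-degree(E)=0, level(E)=4, enqueue
  process E: level=4
All levels: A:3, B:1, C:0, D:2, E:4
level(B) = 1

Answer: 1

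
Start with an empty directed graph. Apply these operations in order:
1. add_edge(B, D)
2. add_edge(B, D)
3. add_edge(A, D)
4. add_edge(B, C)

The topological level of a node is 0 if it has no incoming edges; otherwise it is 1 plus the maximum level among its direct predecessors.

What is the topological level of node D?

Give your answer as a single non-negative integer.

Op 1: add_edge(B, D). Edges now: 1
Op 2: add_edge(B, D) (duplicate, no change). Edges now: 1
Op 3: add_edge(A, D). Edges now: 2
Op 4: add_edge(B, C). Edges now: 3
Compute levels (Kahn BFS):
  sources (in-degree 0): A, B
  process A: level=0
    A->D: in-degree(D)=1, level(D)>=1
  process B: level=0
    B->C: in-degree(C)=0, level(C)=1, enqueue
    B->D: in-degree(D)=0, level(D)=1, enqueue
  process C: level=1
  process D: level=1
All levels: A:0, B:0, C:1, D:1
level(D) = 1

Answer: 1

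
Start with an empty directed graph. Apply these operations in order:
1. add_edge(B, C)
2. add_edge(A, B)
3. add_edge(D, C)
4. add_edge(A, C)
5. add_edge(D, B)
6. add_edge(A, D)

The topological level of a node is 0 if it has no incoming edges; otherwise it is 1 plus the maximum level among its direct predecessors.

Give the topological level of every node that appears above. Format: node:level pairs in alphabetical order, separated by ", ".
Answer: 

Op 1: add_edge(B, C). Edges now: 1
Op 2: add_edge(A, B). Edges now: 2
Op 3: add_edge(D, C). Edges now: 3
Op 4: add_edge(A, C). Edges now: 4
Op 5: add_edge(D, B). Edges now: 5
Op 6: add_edge(A, D). Edges now: 6
Compute levels (Kahn BFS):
  sources (in-degree 0): A
  process A: level=0
    A->B: in-degree(B)=1, level(B)>=1
    A->C: in-degree(C)=2, level(C)>=1
    A->D: in-degree(D)=0, level(D)=1, enqueue
  process D: level=1
    D->B: in-degree(B)=0, level(B)=2, enqueue
    D->C: in-degree(C)=1, level(C)>=2
  process B: level=2
    B->C: in-degree(C)=0, level(C)=3, enqueue
  process C: level=3
All levels: A:0, B:2, C:3, D:1

Answer: A:0, B:2, C:3, D:1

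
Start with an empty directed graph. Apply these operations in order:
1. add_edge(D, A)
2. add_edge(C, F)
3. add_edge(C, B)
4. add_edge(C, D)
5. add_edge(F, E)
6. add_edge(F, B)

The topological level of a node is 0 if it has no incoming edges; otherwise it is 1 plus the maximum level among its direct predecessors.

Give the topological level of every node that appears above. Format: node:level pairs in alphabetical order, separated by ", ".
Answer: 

Answer: A:2, B:2, C:0, D:1, E:2, F:1

Derivation:
Op 1: add_edge(D, A). Edges now: 1
Op 2: add_edge(C, F). Edges now: 2
Op 3: add_edge(C, B). Edges now: 3
Op 4: add_edge(C, D). Edges now: 4
Op 5: add_edge(F, E). Edges now: 5
Op 6: add_edge(F, B). Edges now: 6
Compute levels (Kahn BFS):
  sources (in-degree 0): C
  process C: level=0
    C->B: in-degree(B)=1, level(B)>=1
    C->D: in-degree(D)=0, level(D)=1, enqueue
    C->F: in-degree(F)=0, level(F)=1, enqueue
  process D: level=1
    D->A: in-degree(A)=0, level(A)=2, enqueue
  process F: level=1
    F->B: in-degree(B)=0, level(B)=2, enqueue
    F->E: in-degree(E)=0, level(E)=2, enqueue
  process A: level=2
  process B: level=2
  process E: level=2
All levels: A:2, B:2, C:0, D:1, E:2, F:1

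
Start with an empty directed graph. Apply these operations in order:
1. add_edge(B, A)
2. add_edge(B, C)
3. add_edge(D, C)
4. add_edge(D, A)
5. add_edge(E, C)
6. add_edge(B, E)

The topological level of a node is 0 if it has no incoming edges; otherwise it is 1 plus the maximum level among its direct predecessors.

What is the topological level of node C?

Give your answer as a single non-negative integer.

Op 1: add_edge(B, A). Edges now: 1
Op 2: add_edge(B, C). Edges now: 2
Op 3: add_edge(D, C). Edges now: 3
Op 4: add_edge(D, A). Edges now: 4
Op 5: add_edge(E, C). Edges now: 5
Op 6: add_edge(B, E). Edges now: 6
Compute levels (Kahn BFS):
  sources (in-degree 0): B, D
  process B: level=0
    B->A: in-degree(A)=1, level(A)>=1
    B->C: in-degree(C)=2, level(C)>=1
    B->E: in-degree(E)=0, level(E)=1, enqueue
  process D: level=0
    D->A: in-degree(A)=0, level(A)=1, enqueue
    D->C: in-degree(C)=1, level(C)>=1
  process E: level=1
    E->C: in-degree(C)=0, level(C)=2, enqueue
  process A: level=1
  process C: level=2
All levels: A:1, B:0, C:2, D:0, E:1
level(C) = 2

Answer: 2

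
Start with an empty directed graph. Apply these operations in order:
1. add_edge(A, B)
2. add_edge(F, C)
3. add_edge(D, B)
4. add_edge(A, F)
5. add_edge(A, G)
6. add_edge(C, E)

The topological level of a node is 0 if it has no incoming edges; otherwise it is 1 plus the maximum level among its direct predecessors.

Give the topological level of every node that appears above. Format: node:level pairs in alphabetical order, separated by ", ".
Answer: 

Op 1: add_edge(A, B). Edges now: 1
Op 2: add_edge(F, C). Edges now: 2
Op 3: add_edge(D, B). Edges now: 3
Op 4: add_edge(A, F). Edges now: 4
Op 5: add_edge(A, G). Edges now: 5
Op 6: add_edge(C, E). Edges now: 6
Compute levels (Kahn BFS):
  sources (in-degree 0): A, D
  process A: level=0
    A->B: in-degree(B)=1, level(B)>=1
    A->F: in-degree(F)=0, level(F)=1, enqueue
    A->G: in-degree(G)=0, level(G)=1, enqueue
  process D: level=0
    D->B: in-degree(B)=0, level(B)=1, enqueue
  process F: level=1
    F->C: in-degree(C)=0, level(C)=2, enqueue
  process G: level=1
  process B: level=1
  process C: level=2
    C->E: in-degree(E)=0, level(E)=3, enqueue
  process E: level=3
All levels: A:0, B:1, C:2, D:0, E:3, F:1, G:1

Answer: A:0, B:1, C:2, D:0, E:3, F:1, G:1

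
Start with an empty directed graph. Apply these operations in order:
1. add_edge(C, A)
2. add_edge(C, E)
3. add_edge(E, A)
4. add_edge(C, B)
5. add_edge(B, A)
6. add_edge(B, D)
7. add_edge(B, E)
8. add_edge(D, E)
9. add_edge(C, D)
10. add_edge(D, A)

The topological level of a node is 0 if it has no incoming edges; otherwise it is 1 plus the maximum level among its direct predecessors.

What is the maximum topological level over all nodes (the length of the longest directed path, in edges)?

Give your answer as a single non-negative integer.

Op 1: add_edge(C, A). Edges now: 1
Op 2: add_edge(C, E). Edges now: 2
Op 3: add_edge(E, A). Edges now: 3
Op 4: add_edge(C, B). Edges now: 4
Op 5: add_edge(B, A). Edges now: 5
Op 6: add_edge(B, D). Edges now: 6
Op 7: add_edge(B, E). Edges now: 7
Op 8: add_edge(D, E). Edges now: 8
Op 9: add_edge(C, D). Edges now: 9
Op 10: add_edge(D, A). Edges now: 10
Compute levels (Kahn BFS):
  sources (in-degree 0): C
  process C: level=0
    C->A: in-degree(A)=3, level(A)>=1
    C->B: in-degree(B)=0, level(B)=1, enqueue
    C->D: in-degree(D)=1, level(D)>=1
    C->E: in-degree(E)=2, level(E)>=1
  process B: level=1
    B->A: in-degree(A)=2, level(A)>=2
    B->D: in-degree(D)=0, level(D)=2, enqueue
    B->E: in-degree(E)=1, level(E)>=2
  process D: level=2
    D->A: in-degree(A)=1, level(A)>=3
    D->E: in-degree(E)=0, level(E)=3, enqueue
  process E: level=3
    E->A: in-degree(A)=0, level(A)=4, enqueue
  process A: level=4
All levels: A:4, B:1, C:0, D:2, E:3
max level = 4

Answer: 4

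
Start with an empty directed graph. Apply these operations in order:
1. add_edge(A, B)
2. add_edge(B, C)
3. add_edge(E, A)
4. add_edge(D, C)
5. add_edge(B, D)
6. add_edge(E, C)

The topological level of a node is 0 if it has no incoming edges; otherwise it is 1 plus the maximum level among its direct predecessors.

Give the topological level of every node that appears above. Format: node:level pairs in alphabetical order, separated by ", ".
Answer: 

Answer: A:1, B:2, C:4, D:3, E:0

Derivation:
Op 1: add_edge(A, B). Edges now: 1
Op 2: add_edge(B, C). Edges now: 2
Op 3: add_edge(E, A). Edges now: 3
Op 4: add_edge(D, C). Edges now: 4
Op 5: add_edge(B, D). Edges now: 5
Op 6: add_edge(E, C). Edges now: 6
Compute levels (Kahn BFS):
  sources (in-degree 0): E
  process E: level=0
    E->A: in-degree(A)=0, level(A)=1, enqueue
    E->C: in-degree(C)=2, level(C)>=1
  process A: level=1
    A->B: in-degree(B)=0, level(B)=2, enqueue
  process B: level=2
    B->C: in-degree(C)=1, level(C)>=3
    B->D: in-degree(D)=0, level(D)=3, enqueue
  process D: level=3
    D->C: in-degree(C)=0, level(C)=4, enqueue
  process C: level=4
All levels: A:1, B:2, C:4, D:3, E:0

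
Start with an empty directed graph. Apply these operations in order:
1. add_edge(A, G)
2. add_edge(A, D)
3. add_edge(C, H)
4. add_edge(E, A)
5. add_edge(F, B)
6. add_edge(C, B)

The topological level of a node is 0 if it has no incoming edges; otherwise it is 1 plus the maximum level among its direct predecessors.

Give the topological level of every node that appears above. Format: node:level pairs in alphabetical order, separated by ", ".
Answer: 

Answer: A:1, B:1, C:0, D:2, E:0, F:0, G:2, H:1

Derivation:
Op 1: add_edge(A, G). Edges now: 1
Op 2: add_edge(A, D). Edges now: 2
Op 3: add_edge(C, H). Edges now: 3
Op 4: add_edge(E, A). Edges now: 4
Op 5: add_edge(F, B). Edges now: 5
Op 6: add_edge(C, B). Edges now: 6
Compute levels (Kahn BFS):
  sources (in-degree 0): C, E, F
  process C: level=0
    C->B: in-degree(B)=1, level(B)>=1
    C->H: in-degree(H)=0, level(H)=1, enqueue
  process E: level=0
    E->A: in-degree(A)=0, level(A)=1, enqueue
  process F: level=0
    F->B: in-degree(B)=0, level(B)=1, enqueue
  process H: level=1
  process A: level=1
    A->D: in-degree(D)=0, level(D)=2, enqueue
    A->G: in-degree(G)=0, level(G)=2, enqueue
  process B: level=1
  process D: level=2
  process G: level=2
All levels: A:1, B:1, C:0, D:2, E:0, F:0, G:2, H:1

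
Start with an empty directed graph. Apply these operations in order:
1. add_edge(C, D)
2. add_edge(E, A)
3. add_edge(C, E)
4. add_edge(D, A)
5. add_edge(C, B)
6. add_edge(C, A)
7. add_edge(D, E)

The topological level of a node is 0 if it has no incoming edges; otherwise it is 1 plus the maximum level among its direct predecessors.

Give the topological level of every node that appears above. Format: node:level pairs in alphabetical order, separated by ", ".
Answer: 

Op 1: add_edge(C, D). Edges now: 1
Op 2: add_edge(E, A). Edges now: 2
Op 3: add_edge(C, E). Edges now: 3
Op 4: add_edge(D, A). Edges now: 4
Op 5: add_edge(C, B). Edges now: 5
Op 6: add_edge(C, A). Edges now: 6
Op 7: add_edge(D, E). Edges now: 7
Compute levels (Kahn BFS):
  sources (in-degree 0): C
  process C: level=0
    C->A: in-degree(A)=2, level(A)>=1
    C->B: in-degree(B)=0, level(B)=1, enqueue
    C->D: in-degree(D)=0, level(D)=1, enqueue
    C->E: in-degree(E)=1, level(E)>=1
  process B: level=1
  process D: level=1
    D->A: in-degree(A)=1, level(A)>=2
    D->E: in-degree(E)=0, level(E)=2, enqueue
  process E: level=2
    E->A: in-degree(A)=0, level(A)=3, enqueue
  process A: level=3
All levels: A:3, B:1, C:0, D:1, E:2

Answer: A:3, B:1, C:0, D:1, E:2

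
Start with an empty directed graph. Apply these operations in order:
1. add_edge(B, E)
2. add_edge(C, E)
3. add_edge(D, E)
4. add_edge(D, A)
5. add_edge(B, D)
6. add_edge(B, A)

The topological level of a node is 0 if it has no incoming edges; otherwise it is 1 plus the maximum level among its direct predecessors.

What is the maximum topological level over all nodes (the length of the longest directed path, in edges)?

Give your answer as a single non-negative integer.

Answer: 2

Derivation:
Op 1: add_edge(B, E). Edges now: 1
Op 2: add_edge(C, E). Edges now: 2
Op 3: add_edge(D, E). Edges now: 3
Op 4: add_edge(D, A). Edges now: 4
Op 5: add_edge(B, D). Edges now: 5
Op 6: add_edge(B, A). Edges now: 6
Compute levels (Kahn BFS):
  sources (in-degree 0): B, C
  process B: level=0
    B->A: in-degree(A)=1, level(A)>=1
    B->D: in-degree(D)=0, level(D)=1, enqueue
    B->E: in-degree(E)=2, level(E)>=1
  process C: level=0
    C->E: in-degree(E)=1, level(E)>=1
  process D: level=1
    D->A: in-degree(A)=0, level(A)=2, enqueue
    D->E: in-degree(E)=0, level(E)=2, enqueue
  process A: level=2
  process E: level=2
All levels: A:2, B:0, C:0, D:1, E:2
max level = 2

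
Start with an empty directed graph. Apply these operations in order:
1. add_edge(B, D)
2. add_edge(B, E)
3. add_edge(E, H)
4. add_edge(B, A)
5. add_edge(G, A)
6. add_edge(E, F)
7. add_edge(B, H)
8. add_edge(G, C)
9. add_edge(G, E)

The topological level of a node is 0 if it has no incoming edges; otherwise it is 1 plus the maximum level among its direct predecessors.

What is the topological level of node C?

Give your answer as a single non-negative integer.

Op 1: add_edge(B, D). Edges now: 1
Op 2: add_edge(B, E). Edges now: 2
Op 3: add_edge(E, H). Edges now: 3
Op 4: add_edge(B, A). Edges now: 4
Op 5: add_edge(G, A). Edges now: 5
Op 6: add_edge(E, F). Edges now: 6
Op 7: add_edge(B, H). Edges now: 7
Op 8: add_edge(G, C). Edges now: 8
Op 9: add_edge(G, E). Edges now: 9
Compute levels (Kahn BFS):
  sources (in-degree 0): B, G
  process B: level=0
    B->A: in-degree(A)=1, level(A)>=1
    B->D: in-degree(D)=0, level(D)=1, enqueue
    B->E: in-degree(E)=1, level(E)>=1
    B->H: in-degree(H)=1, level(H)>=1
  process G: level=0
    G->A: in-degree(A)=0, level(A)=1, enqueue
    G->C: in-degree(C)=0, level(C)=1, enqueue
    G->E: in-degree(E)=0, level(E)=1, enqueue
  process D: level=1
  process A: level=1
  process C: level=1
  process E: level=1
    E->F: in-degree(F)=0, level(F)=2, enqueue
    E->H: in-degree(H)=0, level(H)=2, enqueue
  process F: level=2
  process H: level=2
All levels: A:1, B:0, C:1, D:1, E:1, F:2, G:0, H:2
level(C) = 1

Answer: 1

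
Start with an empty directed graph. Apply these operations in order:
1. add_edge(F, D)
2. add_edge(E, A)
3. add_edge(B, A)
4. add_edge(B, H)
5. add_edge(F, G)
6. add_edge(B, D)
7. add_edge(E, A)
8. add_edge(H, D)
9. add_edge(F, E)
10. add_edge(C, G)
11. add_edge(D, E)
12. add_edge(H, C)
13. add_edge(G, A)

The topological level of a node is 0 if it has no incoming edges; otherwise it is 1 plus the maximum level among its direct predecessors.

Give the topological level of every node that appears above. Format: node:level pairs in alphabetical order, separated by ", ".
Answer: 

Op 1: add_edge(F, D). Edges now: 1
Op 2: add_edge(E, A). Edges now: 2
Op 3: add_edge(B, A). Edges now: 3
Op 4: add_edge(B, H). Edges now: 4
Op 5: add_edge(F, G). Edges now: 5
Op 6: add_edge(B, D). Edges now: 6
Op 7: add_edge(E, A) (duplicate, no change). Edges now: 6
Op 8: add_edge(H, D). Edges now: 7
Op 9: add_edge(F, E). Edges now: 8
Op 10: add_edge(C, G). Edges now: 9
Op 11: add_edge(D, E). Edges now: 10
Op 12: add_edge(H, C). Edges now: 11
Op 13: add_edge(G, A). Edges now: 12
Compute levels (Kahn BFS):
  sources (in-degree 0): B, F
  process B: level=0
    B->A: in-degree(A)=2, level(A)>=1
    B->D: in-degree(D)=2, level(D)>=1
    B->H: in-degree(H)=0, level(H)=1, enqueue
  process F: level=0
    F->D: in-degree(D)=1, level(D)>=1
    F->E: in-degree(E)=1, level(E)>=1
    F->G: in-degree(G)=1, level(G)>=1
  process H: level=1
    H->C: in-degree(C)=0, level(C)=2, enqueue
    H->D: in-degree(D)=0, level(D)=2, enqueue
  process C: level=2
    C->G: in-degree(G)=0, level(G)=3, enqueue
  process D: level=2
    D->E: in-degree(E)=0, level(E)=3, enqueue
  process G: level=3
    G->A: in-degree(A)=1, level(A)>=4
  process E: level=3
    E->A: in-degree(A)=0, level(A)=4, enqueue
  process A: level=4
All levels: A:4, B:0, C:2, D:2, E:3, F:0, G:3, H:1

Answer: A:4, B:0, C:2, D:2, E:3, F:0, G:3, H:1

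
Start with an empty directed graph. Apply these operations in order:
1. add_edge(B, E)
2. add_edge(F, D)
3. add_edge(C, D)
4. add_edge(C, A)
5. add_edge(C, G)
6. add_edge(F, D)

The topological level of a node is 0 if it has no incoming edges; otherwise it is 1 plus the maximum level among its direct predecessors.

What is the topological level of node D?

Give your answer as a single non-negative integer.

Op 1: add_edge(B, E). Edges now: 1
Op 2: add_edge(F, D). Edges now: 2
Op 3: add_edge(C, D). Edges now: 3
Op 4: add_edge(C, A). Edges now: 4
Op 5: add_edge(C, G). Edges now: 5
Op 6: add_edge(F, D) (duplicate, no change). Edges now: 5
Compute levels (Kahn BFS):
  sources (in-degree 0): B, C, F
  process B: level=0
    B->E: in-degree(E)=0, level(E)=1, enqueue
  process C: level=0
    C->A: in-degree(A)=0, level(A)=1, enqueue
    C->D: in-degree(D)=1, level(D)>=1
    C->G: in-degree(G)=0, level(G)=1, enqueue
  process F: level=0
    F->D: in-degree(D)=0, level(D)=1, enqueue
  process E: level=1
  process A: level=1
  process G: level=1
  process D: level=1
All levels: A:1, B:0, C:0, D:1, E:1, F:0, G:1
level(D) = 1

Answer: 1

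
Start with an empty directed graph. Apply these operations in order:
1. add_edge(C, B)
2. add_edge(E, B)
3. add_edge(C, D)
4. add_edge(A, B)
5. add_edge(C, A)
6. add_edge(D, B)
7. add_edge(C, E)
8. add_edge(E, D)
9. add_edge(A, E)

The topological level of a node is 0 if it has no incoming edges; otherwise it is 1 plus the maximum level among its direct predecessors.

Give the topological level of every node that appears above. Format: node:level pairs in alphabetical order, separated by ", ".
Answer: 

Answer: A:1, B:4, C:0, D:3, E:2

Derivation:
Op 1: add_edge(C, B). Edges now: 1
Op 2: add_edge(E, B). Edges now: 2
Op 3: add_edge(C, D). Edges now: 3
Op 4: add_edge(A, B). Edges now: 4
Op 5: add_edge(C, A). Edges now: 5
Op 6: add_edge(D, B). Edges now: 6
Op 7: add_edge(C, E). Edges now: 7
Op 8: add_edge(E, D). Edges now: 8
Op 9: add_edge(A, E). Edges now: 9
Compute levels (Kahn BFS):
  sources (in-degree 0): C
  process C: level=0
    C->A: in-degree(A)=0, level(A)=1, enqueue
    C->B: in-degree(B)=3, level(B)>=1
    C->D: in-degree(D)=1, level(D)>=1
    C->E: in-degree(E)=1, level(E)>=1
  process A: level=1
    A->B: in-degree(B)=2, level(B)>=2
    A->E: in-degree(E)=0, level(E)=2, enqueue
  process E: level=2
    E->B: in-degree(B)=1, level(B)>=3
    E->D: in-degree(D)=0, level(D)=3, enqueue
  process D: level=3
    D->B: in-degree(B)=0, level(B)=4, enqueue
  process B: level=4
All levels: A:1, B:4, C:0, D:3, E:2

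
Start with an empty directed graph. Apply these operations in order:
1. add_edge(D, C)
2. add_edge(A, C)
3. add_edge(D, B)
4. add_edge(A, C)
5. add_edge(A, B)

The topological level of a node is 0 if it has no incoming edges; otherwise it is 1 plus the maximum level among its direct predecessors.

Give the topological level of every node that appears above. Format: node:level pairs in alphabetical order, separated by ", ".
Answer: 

Answer: A:0, B:1, C:1, D:0

Derivation:
Op 1: add_edge(D, C). Edges now: 1
Op 2: add_edge(A, C). Edges now: 2
Op 3: add_edge(D, B). Edges now: 3
Op 4: add_edge(A, C) (duplicate, no change). Edges now: 3
Op 5: add_edge(A, B). Edges now: 4
Compute levels (Kahn BFS):
  sources (in-degree 0): A, D
  process A: level=0
    A->B: in-degree(B)=1, level(B)>=1
    A->C: in-degree(C)=1, level(C)>=1
  process D: level=0
    D->B: in-degree(B)=0, level(B)=1, enqueue
    D->C: in-degree(C)=0, level(C)=1, enqueue
  process B: level=1
  process C: level=1
All levels: A:0, B:1, C:1, D:0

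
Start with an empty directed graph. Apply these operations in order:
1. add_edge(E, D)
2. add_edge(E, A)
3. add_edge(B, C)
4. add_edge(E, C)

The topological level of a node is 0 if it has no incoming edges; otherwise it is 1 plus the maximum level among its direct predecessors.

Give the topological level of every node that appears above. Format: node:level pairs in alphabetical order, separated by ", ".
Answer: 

Answer: A:1, B:0, C:1, D:1, E:0

Derivation:
Op 1: add_edge(E, D). Edges now: 1
Op 2: add_edge(E, A). Edges now: 2
Op 3: add_edge(B, C). Edges now: 3
Op 4: add_edge(E, C). Edges now: 4
Compute levels (Kahn BFS):
  sources (in-degree 0): B, E
  process B: level=0
    B->C: in-degree(C)=1, level(C)>=1
  process E: level=0
    E->A: in-degree(A)=0, level(A)=1, enqueue
    E->C: in-degree(C)=0, level(C)=1, enqueue
    E->D: in-degree(D)=0, level(D)=1, enqueue
  process A: level=1
  process C: level=1
  process D: level=1
All levels: A:1, B:0, C:1, D:1, E:0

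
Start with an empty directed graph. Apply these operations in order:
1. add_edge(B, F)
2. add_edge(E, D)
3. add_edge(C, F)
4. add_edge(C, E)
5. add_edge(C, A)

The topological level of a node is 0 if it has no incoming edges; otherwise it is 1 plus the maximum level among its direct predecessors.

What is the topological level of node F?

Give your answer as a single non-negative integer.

Answer: 1

Derivation:
Op 1: add_edge(B, F). Edges now: 1
Op 2: add_edge(E, D). Edges now: 2
Op 3: add_edge(C, F). Edges now: 3
Op 4: add_edge(C, E). Edges now: 4
Op 5: add_edge(C, A). Edges now: 5
Compute levels (Kahn BFS):
  sources (in-degree 0): B, C
  process B: level=0
    B->F: in-degree(F)=1, level(F)>=1
  process C: level=0
    C->A: in-degree(A)=0, level(A)=1, enqueue
    C->E: in-degree(E)=0, level(E)=1, enqueue
    C->F: in-degree(F)=0, level(F)=1, enqueue
  process A: level=1
  process E: level=1
    E->D: in-degree(D)=0, level(D)=2, enqueue
  process F: level=1
  process D: level=2
All levels: A:1, B:0, C:0, D:2, E:1, F:1
level(F) = 1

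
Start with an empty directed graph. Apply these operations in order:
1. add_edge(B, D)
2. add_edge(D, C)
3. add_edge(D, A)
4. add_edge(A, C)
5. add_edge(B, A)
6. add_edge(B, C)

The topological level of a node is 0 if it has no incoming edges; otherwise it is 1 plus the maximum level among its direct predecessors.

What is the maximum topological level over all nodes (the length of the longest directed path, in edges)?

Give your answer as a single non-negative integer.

Op 1: add_edge(B, D). Edges now: 1
Op 2: add_edge(D, C). Edges now: 2
Op 3: add_edge(D, A). Edges now: 3
Op 4: add_edge(A, C). Edges now: 4
Op 5: add_edge(B, A). Edges now: 5
Op 6: add_edge(B, C). Edges now: 6
Compute levels (Kahn BFS):
  sources (in-degree 0): B
  process B: level=0
    B->A: in-degree(A)=1, level(A)>=1
    B->C: in-degree(C)=2, level(C)>=1
    B->D: in-degree(D)=0, level(D)=1, enqueue
  process D: level=1
    D->A: in-degree(A)=0, level(A)=2, enqueue
    D->C: in-degree(C)=1, level(C)>=2
  process A: level=2
    A->C: in-degree(C)=0, level(C)=3, enqueue
  process C: level=3
All levels: A:2, B:0, C:3, D:1
max level = 3

Answer: 3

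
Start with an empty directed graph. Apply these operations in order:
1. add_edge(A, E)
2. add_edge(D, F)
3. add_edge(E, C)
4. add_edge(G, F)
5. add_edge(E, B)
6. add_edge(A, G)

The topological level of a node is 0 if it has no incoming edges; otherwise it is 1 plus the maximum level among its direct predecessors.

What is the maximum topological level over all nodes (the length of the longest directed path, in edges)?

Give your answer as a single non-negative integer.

Answer: 2

Derivation:
Op 1: add_edge(A, E). Edges now: 1
Op 2: add_edge(D, F). Edges now: 2
Op 3: add_edge(E, C). Edges now: 3
Op 4: add_edge(G, F). Edges now: 4
Op 5: add_edge(E, B). Edges now: 5
Op 6: add_edge(A, G). Edges now: 6
Compute levels (Kahn BFS):
  sources (in-degree 0): A, D
  process A: level=0
    A->E: in-degree(E)=0, level(E)=1, enqueue
    A->G: in-degree(G)=0, level(G)=1, enqueue
  process D: level=0
    D->F: in-degree(F)=1, level(F)>=1
  process E: level=1
    E->B: in-degree(B)=0, level(B)=2, enqueue
    E->C: in-degree(C)=0, level(C)=2, enqueue
  process G: level=1
    G->F: in-degree(F)=0, level(F)=2, enqueue
  process B: level=2
  process C: level=2
  process F: level=2
All levels: A:0, B:2, C:2, D:0, E:1, F:2, G:1
max level = 2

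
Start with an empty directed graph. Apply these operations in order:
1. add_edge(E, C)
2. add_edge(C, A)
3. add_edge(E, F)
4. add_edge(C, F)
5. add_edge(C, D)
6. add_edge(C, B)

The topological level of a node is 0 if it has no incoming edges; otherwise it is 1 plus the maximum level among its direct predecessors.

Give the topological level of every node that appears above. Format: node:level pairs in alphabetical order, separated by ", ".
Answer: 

Op 1: add_edge(E, C). Edges now: 1
Op 2: add_edge(C, A). Edges now: 2
Op 3: add_edge(E, F). Edges now: 3
Op 4: add_edge(C, F). Edges now: 4
Op 5: add_edge(C, D). Edges now: 5
Op 6: add_edge(C, B). Edges now: 6
Compute levels (Kahn BFS):
  sources (in-degree 0): E
  process E: level=0
    E->C: in-degree(C)=0, level(C)=1, enqueue
    E->F: in-degree(F)=1, level(F)>=1
  process C: level=1
    C->A: in-degree(A)=0, level(A)=2, enqueue
    C->B: in-degree(B)=0, level(B)=2, enqueue
    C->D: in-degree(D)=0, level(D)=2, enqueue
    C->F: in-degree(F)=0, level(F)=2, enqueue
  process A: level=2
  process B: level=2
  process D: level=2
  process F: level=2
All levels: A:2, B:2, C:1, D:2, E:0, F:2

Answer: A:2, B:2, C:1, D:2, E:0, F:2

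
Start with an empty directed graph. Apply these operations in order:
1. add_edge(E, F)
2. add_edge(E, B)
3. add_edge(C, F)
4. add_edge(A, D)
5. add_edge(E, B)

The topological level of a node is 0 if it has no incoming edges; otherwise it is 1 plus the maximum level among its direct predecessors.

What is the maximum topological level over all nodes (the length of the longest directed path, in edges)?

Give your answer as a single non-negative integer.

Answer: 1

Derivation:
Op 1: add_edge(E, F). Edges now: 1
Op 2: add_edge(E, B). Edges now: 2
Op 3: add_edge(C, F). Edges now: 3
Op 4: add_edge(A, D). Edges now: 4
Op 5: add_edge(E, B) (duplicate, no change). Edges now: 4
Compute levels (Kahn BFS):
  sources (in-degree 0): A, C, E
  process A: level=0
    A->D: in-degree(D)=0, level(D)=1, enqueue
  process C: level=0
    C->F: in-degree(F)=1, level(F)>=1
  process E: level=0
    E->B: in-degree(B)=0, level(B)=1, enqueue
    E->F: in-degree(F)=0, level(F)=1, enqueue
  process D: level=1
  process B: level=1
  process F: level=1
All levels: A:0, B:1, C:0, D:1, E:0, F:1
max level = 1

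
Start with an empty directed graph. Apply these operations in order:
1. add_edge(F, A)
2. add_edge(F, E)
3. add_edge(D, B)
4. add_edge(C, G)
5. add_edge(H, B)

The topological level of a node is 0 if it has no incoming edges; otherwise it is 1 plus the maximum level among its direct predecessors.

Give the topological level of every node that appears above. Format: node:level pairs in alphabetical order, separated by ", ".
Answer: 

Answer: A:1, B:1, C:0, D:0, E:1, F:0, G:1, H:0

Derivation:
Op 1: add_edge(F, A). Edges now: 1
Op 2: add_edge(F, E). Edges now: 2
Op 3: add_edge(D, B). Edges now: 3
Op 4: add_edge(C, G). Edges now: 4
Op 5: add_edge(H, B). Edges now: 5
Compute levels (Kahn BFS):
  sources (in-degree 0): C, D, F, H
  process C: level=0
    C->G: in-degree(G)=0, level(G)=1, enqueue
  process D: level=0
    D->B: in-degree(B)=1, level(B)>=1
  process F: level=0
    F->A: in-degree(A)=0, level(A)=1, enqueue
    F->E: in-degree(E)=0, level(E)=1, enqueue
  process H: level=0
    H->B: in-degree(B)=0, level(B)=1, enqueue
  process G: level=1
  process A: level=1
  process E: level=1
  process B: level=1
All levels: A:1, B:1, C:0, D:0, E:1, F:0, G:1, H:0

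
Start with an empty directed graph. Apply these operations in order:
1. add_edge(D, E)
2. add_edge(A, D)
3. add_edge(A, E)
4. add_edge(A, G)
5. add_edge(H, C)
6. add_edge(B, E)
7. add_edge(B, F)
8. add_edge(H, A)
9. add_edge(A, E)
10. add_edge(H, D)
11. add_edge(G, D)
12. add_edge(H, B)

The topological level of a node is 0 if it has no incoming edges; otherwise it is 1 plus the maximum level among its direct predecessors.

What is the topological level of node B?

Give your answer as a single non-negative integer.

Answer: 1

Derivation:
Op 1: add_edge(D, E). Edges now: 1
Op 2: add_edge(A, D). Edges now: 2
Op 3: add_edge(A, E). Edges now: 3
Op 4: add_edge(A, G). Edges now: 4
Op 5: add_edge(H, C). Edges now: 5
Op 6: add_edge(B, E). Edges now: 6
Op 7: add_edge(B, F). Edges now: 7
Op 8: add_edge(H, A). Edges now: 8
Op 9: add_edge(A, E) (duplicate, no change). Edges now: 8
Op 10: add_edge(H, D). Edges now: 9
Op 11: add_edge(G, D). Edges now: 10
Op 12: add_edge(H, B). Edges now: 11
Compute levels (Kahn BFS):
  sources (in-degree 0): H
  process H: level=0
    H->A: in-degree(A)=0, level(A)=1, enqueue
    H->B: in-degree(B)=0, level(B)=1, enqueue
    H->C: in-degree(C)=0, level(C)=1, enqueue
    H->D: in-degree(D)=2, level(D)>=1
  process A: level=1
    A->D: in-degree(D)=1, level(D)>=2
    A->E: in-degree(E)=2, level(E)>=2
    A->G: in-degree(G)=0, level(G)=2, enqueue
  process B: level=1
    B->E: in-degree(E)=1, level(E)>=2
    B->F: in-degree(F)=0, level(F)=2, enqueue
  process C: level=1
  process G: level=2
    G->D: in-degree(D)=0, level(D)=3, enqueue
  process F: level=2
  process D: level=3
    D->E: in-degree(E)=0, level(E)=4, enqueue
  process E: level=4
All levels: A:1, B:1, C:1, D:3, E:4, F:2, G:2, H:0
level(B) = 1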